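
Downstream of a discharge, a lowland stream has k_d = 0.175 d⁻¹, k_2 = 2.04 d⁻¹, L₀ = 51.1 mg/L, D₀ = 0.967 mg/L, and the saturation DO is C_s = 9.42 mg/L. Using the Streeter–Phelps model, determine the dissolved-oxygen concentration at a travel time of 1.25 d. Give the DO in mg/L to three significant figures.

DO ≈ 5.87 mg/L

k_d L₀/(k_2−k_d) = 0.175×51.1/(2.04−0.175) = 8.942/1.865 = 4.795 mg/L.
e^(−k_d t) = e^(−0.175×1.250) = 0.8035; e^(−k_2 t) = e^(−2.04×1.250) = 0.07808.
D = 4.795 × (0.8035 − 0.07808) + 0.967 × 0.07808 = 3.478 + 0.07550 = 3.554 mg/L.
DO = C_s − D = 9.42 − 3.554 = 5.866 mg/L.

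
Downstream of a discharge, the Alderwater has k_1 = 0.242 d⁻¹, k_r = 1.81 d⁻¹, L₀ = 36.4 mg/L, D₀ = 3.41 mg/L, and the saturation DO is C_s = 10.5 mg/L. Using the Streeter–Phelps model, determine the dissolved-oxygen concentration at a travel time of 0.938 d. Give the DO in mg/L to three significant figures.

k_1 L₀/(k_r−k_1) = 0.242×36.4/(1.81−0.242) = 8.809/1.568 = 5.618 mg/L.
e^(−k_1 t) = e^(−0.242×0.9380) = 0.7969; e^(−k_r t) = e^(−1.81×0.9380) = 0.1831.
D = 5.618 × (0.7969 − 0.1831) + 3.41 × 0.1831 = 3.448 + 0.6243 = 4.073 mg/L.
DO = C_s − D = 10.5 − 4.073 = 6.427 mg/L.

DO ≈ 6.43 mg/L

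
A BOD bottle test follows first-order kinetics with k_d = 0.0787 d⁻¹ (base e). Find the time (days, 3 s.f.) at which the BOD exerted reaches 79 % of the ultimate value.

t ≈ 19.8 d

y/L₀ = 1 − e^(−k_d t) = 0.79 ⇒ e^(−k_d t) = 0.210
t = −ln(0.210) / 0.0787 = 1.561 / 0.0787 = 19.83 d.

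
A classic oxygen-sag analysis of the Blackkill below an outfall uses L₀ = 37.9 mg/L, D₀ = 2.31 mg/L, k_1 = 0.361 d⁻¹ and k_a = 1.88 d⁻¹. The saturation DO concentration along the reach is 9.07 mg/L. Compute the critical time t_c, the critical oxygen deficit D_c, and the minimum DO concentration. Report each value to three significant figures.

t_c ≈ 0.891 d; D_c ≈ 5.28 mg/L; min DO ≈ 3.79 mg/L

With k_a/k_1 = 5.208 and 1 − D₀(k_a−k_1)/(k_1 L₀) = 0.7435,
t_c = ln(5.208 × 0.7435) / (1.88 − 0.361) = ln(3.872) / 1.519 = 1.354/1.519 = 0.8913 d.
L(t_c) = L₀ e^(−k_1 t_c) = 37.9 × 0.7249 = 27.47 mg/L, and at the critical point k_a D_c = k_1 L, so D_c = (0.361/1.88) × 27.47 = 5.275 mg/L.
Minimum DO = C_s − D_c = 9.07 − 5.275 = 3.795 mg/L.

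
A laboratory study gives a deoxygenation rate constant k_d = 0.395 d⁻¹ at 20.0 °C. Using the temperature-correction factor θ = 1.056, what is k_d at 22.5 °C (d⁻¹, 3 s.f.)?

k_d ≈ 0.453 d⁻¹

k_d(T₂) = k_d(T₁) · θ^(T₂−T₁) = 0.395 × 1.056^(22.5−20.0)
= 0.395 × 1.056^2.50 = 0.395 × 1.146 = 0.4526 d⁻¹.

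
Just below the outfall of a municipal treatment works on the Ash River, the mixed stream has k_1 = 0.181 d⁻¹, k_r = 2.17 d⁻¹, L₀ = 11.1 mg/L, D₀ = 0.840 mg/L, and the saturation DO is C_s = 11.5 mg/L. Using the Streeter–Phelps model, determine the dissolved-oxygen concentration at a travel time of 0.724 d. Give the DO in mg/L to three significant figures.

DO ≈ 10.6 mg/L

k_1 L₀/(k_r−k_1) = 0.181×11.1/(2.17−0.181) = 2.009/1.989 = 1.010 mg/L.
e^(−k_1 t) = e^(−0.181×0.7240) = 0.8772; e^(−k_r t) = e^(−2.17×0.7240) = 0.2078.
D = 1.010 × (0.8772 − 0.2078) + 0.840 × 0.2078 = 0.6761 + 0.1746 = 0.8507 mg/L.
DO = C_s − D = 11.5 − 0.8507 = 10.65 mg/L.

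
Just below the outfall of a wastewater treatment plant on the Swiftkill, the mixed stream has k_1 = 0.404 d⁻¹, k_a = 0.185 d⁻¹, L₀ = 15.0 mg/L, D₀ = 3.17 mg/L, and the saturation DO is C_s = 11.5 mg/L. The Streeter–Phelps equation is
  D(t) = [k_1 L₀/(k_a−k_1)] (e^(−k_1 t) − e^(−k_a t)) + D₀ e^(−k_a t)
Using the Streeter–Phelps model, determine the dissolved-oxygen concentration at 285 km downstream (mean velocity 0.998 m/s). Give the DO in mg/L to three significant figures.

DO ≈ 2.05 mg/L

Travel time t = x/v = 285 km / (0.998 m/s) = 285000 m / 0.998 m/s = 285600 s = 3.305 d.
k_1 L₀/(k_a−k_1) = 0.404×15.0/(0.185−0.404) = 6.060/-0.2190 = -27.67 mg/L.
e^(−k_1 t) = e^(−0.404×3.305) = 0.2631; e^(−k_a t) = e^(−0.185×3.305) = 0.5426.
D = -27.67 × (0.2631 − 0.5426) + 3.17 × 0.5426 = 7.734 + 1.720 = 9.453 mg/L.
DO = C_s − D = 11.5 − 9.453 = 2.047 mg/L.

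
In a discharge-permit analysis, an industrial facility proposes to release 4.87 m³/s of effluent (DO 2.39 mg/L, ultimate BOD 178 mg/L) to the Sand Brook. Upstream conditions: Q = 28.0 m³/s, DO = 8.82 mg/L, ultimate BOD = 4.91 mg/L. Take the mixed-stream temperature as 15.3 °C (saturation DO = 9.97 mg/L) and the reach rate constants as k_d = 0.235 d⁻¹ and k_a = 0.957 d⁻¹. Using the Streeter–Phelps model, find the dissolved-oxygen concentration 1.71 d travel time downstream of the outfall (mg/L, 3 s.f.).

Mixed DO = (28.0×8.82 + 4.87×2.39)/(28.0+4.87) = 258.6/32.87 = 7.867 mg/L.
Mixed L₀ = (28.0×4.91 + 4.87×178)/(32.87) = 1004/32.87 = 30.55 mg/L.
Initial deficit D₀ = C_s − DO₀ = 9.97 − 7.867 = 2.103 mg/L.
D(1.71) = [0.235×30.55/(0.957−0.235)](e^(−0.235×1.71) − e^(−0.957×1.71)) + 2.103 e^(−0.957×1.71)
= 9.945 × (0.6691 − 0.1947) + 2.103 × 0.1947 = 5.127 mg/L.
DO = 9.97 − 5.127 = 4.843 mg/L.

DO ≈ 4.84 mg/L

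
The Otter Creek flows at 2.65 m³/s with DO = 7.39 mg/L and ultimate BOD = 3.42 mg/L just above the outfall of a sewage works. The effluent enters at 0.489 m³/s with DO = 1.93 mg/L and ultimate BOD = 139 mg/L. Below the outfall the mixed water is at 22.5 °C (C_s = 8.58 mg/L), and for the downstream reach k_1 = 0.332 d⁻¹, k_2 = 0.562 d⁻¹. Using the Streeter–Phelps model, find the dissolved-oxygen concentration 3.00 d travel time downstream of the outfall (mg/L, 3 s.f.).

DO ≈ 1.68 mg/L

Mixed DO = (2.65×7.39 + 0.489×1.93)/(2.65+0.489) = 20.53/3.139 = 6.539 mg/L.
Mixed L₀ = (2.65×3.42 + 0.489×139)/(3.139) = 77.03/3.139 = 24.54 mg/L.
Initial deficit D₀ = C_s − DO₀ = 8.58 − 6.539 = 2.041 mg/L.
D(3.00) = [0.332×24.54/(0.562−0.332)](e^(−0.332×3.00) − e^(−0.562×3.00)) + 2.041 e^(−0.562×3.00)
= 35.42 × (0.3694 − 0.1853) + 2.041 × 0.1853 = 6.899 mg/L.
DO = 8.58 − 6.899 = 1.681 mg/L.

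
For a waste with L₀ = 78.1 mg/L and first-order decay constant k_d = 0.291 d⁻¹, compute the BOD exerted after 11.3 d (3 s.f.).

y ≈ 75.2 mg/L

y_t = L₀(1 − e^(−k_d t)) = 78.1 × (1 − e^(−0.291×11.3))
= 78.1 × (1 − 0.03732) = 78.1 × 0.9627 = 75.19 mg/L.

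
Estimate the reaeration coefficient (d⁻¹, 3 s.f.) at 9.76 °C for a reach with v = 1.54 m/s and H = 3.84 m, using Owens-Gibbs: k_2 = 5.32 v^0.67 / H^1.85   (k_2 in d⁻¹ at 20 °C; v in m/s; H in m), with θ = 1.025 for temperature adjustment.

k_2 ≈ 0.458 d⁻¹

k_2(20) = 5.32 × 1.54^0.67 / 3.84^1.85 = 5.32 × 1.335 / 12.05 = 0.5896 d⁻¹.
k_2(9.76) = 0.5896 × 1.025^(9.76−20) = 0.5896 × 0.7766 = 0.4579 d⁻¹.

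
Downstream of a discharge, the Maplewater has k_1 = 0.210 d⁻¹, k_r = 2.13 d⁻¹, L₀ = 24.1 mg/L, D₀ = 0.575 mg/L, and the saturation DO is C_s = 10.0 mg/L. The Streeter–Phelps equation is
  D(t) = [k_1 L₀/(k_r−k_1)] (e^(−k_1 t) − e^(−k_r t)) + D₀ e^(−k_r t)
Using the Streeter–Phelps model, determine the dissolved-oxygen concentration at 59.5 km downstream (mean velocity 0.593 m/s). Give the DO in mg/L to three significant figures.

DO ≈ 8.11 mg/L

Travel time t = x/v = 59.5 km / (0.593 m/s) = 59500 m / 0.593 m/s = 100300 s = 1.161 d.
k_1 L₀/(k_r−k_1) = 0.210×24.1/(2.13−0.210) = 5.061/1.920 = 2.636 mg/L.
e^(−k_1 t) = e^(−0.210×1.161) = 0.7836; e^(−k_r t) = e^(−2.13×1.161) = 0.08428.
D = 2.636 × (0.7836 − 0.08428) + 0.575 × 0.08428 = 1.843 + 0.04846 = 1.892 mg/L.
DO = C_s − D = 10.0 − 1.892 = 8.108 mg/L.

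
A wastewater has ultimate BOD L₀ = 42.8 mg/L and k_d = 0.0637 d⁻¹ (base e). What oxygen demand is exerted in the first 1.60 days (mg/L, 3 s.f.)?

y_t = L₀(1 − e^(−k_d t)) = 42.8 × (1 − e^(−0.0637×1.60))
= 42.8 × (1 − 0.9031) = 42.8 × 0.09690 = 4.147 mg/L.

y ≈ 4.15 mg/L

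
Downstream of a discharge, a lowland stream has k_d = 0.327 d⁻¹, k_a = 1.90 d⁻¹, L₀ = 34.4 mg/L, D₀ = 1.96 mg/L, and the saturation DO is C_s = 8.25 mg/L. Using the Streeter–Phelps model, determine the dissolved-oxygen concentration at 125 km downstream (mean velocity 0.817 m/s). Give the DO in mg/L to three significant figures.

Travel time t = x/v = 125 km / (0.817 m/s) = 125000 m / 0.817 m/s = 153000 s = 1.771 d.
k_d L₀/(k_a−k_d) = 0.327×34.4/(1.90−0.327) = 11.25/1.573 = 7.151 mg/L.
e^(−k_d t) = e^(−0.327×1.771) = 0.5604; e^(−k_a t) = e^(−1.90×1.771) = 0.03458.
D = 7.151 × (0.5604 − 0.03458) + 1.96 × 0.03458 = 3.760 + 0.06777 = 3.828 mg/L.
DO = C_s − D = 8.25 − 3.828 = 4.422 mg/L.

DO ≈ 4.42 mg/L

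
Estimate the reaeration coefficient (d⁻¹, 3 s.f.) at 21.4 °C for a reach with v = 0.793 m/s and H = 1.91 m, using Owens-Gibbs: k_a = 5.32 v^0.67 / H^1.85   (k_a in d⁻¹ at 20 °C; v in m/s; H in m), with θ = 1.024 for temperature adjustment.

k_a(20) = 5.32 × 0.793^0.67 / 1.91^1.85 = 5.32 × 0.8561 / 3.311 = 1.376 d⁻¹.
k_a(21.4) = 1.376 × 1.024^(21.4−20) = 1.376 × 1.034 = 1.422 d⁻¹.

k_a ≈ 1.42 d⁻¹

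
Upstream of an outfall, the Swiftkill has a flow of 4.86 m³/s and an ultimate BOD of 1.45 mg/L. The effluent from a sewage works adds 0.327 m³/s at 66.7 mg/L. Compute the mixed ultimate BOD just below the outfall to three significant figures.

Flow-weighted mixing: C = (Q_r C_r + Q_w C_w)/(Q_r + Q_w)
= (4.86×1.45 + 0.327×66.7)/(4.86 + 0.327) = 28.86/5.187 = 5.564 mg/L.

5.56 mg/L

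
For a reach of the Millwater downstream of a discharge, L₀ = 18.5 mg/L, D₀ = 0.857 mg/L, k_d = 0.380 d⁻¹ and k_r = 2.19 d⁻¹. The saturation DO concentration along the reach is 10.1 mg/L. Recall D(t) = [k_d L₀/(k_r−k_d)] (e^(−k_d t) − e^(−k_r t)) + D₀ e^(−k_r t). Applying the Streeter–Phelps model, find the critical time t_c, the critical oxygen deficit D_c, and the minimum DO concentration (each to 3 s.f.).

At the critical point dD/dt = 0, so k_d L₀ e^(−k_d t) = k_r D. Substituting D(t) from the Streeter–Phelps equation and solving for t gives
t_c = ln[(k_r/k_d)(1 − D₀(k_r−k_d)/(k_d L₀))] / (k_r−k_d).
Here k_r−k_d = 1.810 d⁻¹ and 1 − D₀(k_r−k_d)/(k_d L₀) = 1 − 0.857×1.810/(0.380×18.5) = 0.7793, so
t_c = ln(5.763 × 0.7793) / 1.810 = 1.502 / 1.810 = 0.8299 d.
L(t_c) = L₀ e^(−k_d t_c) = 18.5 × 0.7295 = 13.50 mg/L, and at the critical point k_r D_c = k_d L, so D_c = (0.380/2.19) × 13.50 = 2.342 mg/L.
Minimum DO = C_s − D_c = 10.1 − 2.342 = 7.758 mg/L.

t_c ≈ 0.830 d; D_c ≈ 2.34 mg/L; min DO ≈ 7.76 mg/L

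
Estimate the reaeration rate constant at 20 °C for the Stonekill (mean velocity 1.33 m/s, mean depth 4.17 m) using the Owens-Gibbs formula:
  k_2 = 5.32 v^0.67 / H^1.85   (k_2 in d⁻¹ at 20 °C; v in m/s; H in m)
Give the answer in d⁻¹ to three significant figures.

k_2 = 5.32 × 1.33^0.67 / 4.17^1.85 = 5.32 × 1.211 / 14.04 = 0.4588 d⁻¹.

k_2 ≈ 0.459 d⁻¹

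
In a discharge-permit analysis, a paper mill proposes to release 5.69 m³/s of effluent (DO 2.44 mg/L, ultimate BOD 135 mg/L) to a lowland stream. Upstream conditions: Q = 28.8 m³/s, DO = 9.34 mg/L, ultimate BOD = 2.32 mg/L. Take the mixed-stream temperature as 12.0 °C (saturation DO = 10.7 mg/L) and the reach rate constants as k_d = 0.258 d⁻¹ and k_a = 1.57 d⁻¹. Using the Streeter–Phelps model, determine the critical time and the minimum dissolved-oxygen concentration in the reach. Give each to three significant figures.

t_c ≈ 0.809 d; minimum DO ≈ 7.47 mg/L

Mixed DO = (28.8×9.34 + 5.69×2.44)/(28.8+5.69) = 282.9/34.49 = 8.202 mg/L.
Mixed L₀ = (28.8×2.32 + 5.69×135)/(34.49) = 835.0/34.49 = 24.21 mg/L.
Initial deficit D₀ = C_s − DO₀ = 10.7 − 8.202 = 2.498 mg/L.
t_c = (1/1.312) ln[(1.57/0.258)(1 − 2.498×1.312/(0.258×24.21))] = 0.7622 × ln(2.892) = 0.8093 d.
D_c = (0.258/1.57) × 24.21 × e^(−0.258×0.8093) = 0.1643 × 24.21 × 0.8115 = 3.229 mg/L.
Minimum DO = 10.7 − 3.229 = 7.471 mg/L.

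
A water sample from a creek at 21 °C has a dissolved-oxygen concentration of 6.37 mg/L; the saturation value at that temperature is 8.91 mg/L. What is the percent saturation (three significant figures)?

71.5 % saturation

% saturation = C/C_s × 100 = 6.37/8.91 × 100 = 71.5 %.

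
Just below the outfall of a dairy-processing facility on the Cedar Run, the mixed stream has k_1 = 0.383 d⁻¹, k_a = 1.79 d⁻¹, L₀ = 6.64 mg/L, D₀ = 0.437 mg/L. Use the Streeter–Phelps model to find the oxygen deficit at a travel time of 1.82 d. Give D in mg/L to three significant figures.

D ≈ 0.847 mg/L

k_1 L₀/(k_a−k_1) = 0.383×6.64/(1.79−0.383) = 2.543/1.407 = 1.807 mg/L.
e^(−k_1 t) = e^(−0.383×1.820) = 0.4980; e^(−k_a t) = e^(−1.79×1.820) = 0.03847.
D = 1.807 × (0.4980 − 0.03847) + 0.437 × 0.03847 = 0.8307 + 0.01681 = 0.8475 mg/L.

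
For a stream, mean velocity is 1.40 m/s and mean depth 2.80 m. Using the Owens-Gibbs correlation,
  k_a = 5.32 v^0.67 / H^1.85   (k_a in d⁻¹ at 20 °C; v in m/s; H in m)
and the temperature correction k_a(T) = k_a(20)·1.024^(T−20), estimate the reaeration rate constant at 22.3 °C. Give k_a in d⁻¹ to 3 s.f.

k_a(20) = 5.32 × 1.40^0.67 / 2.80^1.85 = 5.32 × 1.253 / 6.718 = 0.9921 d⁻¹.
k_a(22.3) = 0.9921 × 1.024^(22.3−20) = 0.9921 × 1.056 = 1.048 d⁻¹.

k_a ≈ 1.05 d⁻¹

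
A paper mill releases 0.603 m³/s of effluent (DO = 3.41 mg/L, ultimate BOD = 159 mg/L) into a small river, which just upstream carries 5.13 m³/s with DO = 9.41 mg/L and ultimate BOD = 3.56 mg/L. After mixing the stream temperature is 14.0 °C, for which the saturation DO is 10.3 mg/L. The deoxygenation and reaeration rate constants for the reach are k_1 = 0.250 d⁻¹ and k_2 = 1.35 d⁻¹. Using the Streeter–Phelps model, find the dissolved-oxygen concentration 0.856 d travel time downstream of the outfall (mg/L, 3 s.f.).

DO ≈ 7.59 mg/L

Mixed DO = (5.13×9.41 + 0.603×3.41)/(5.13+0.603) = 50.33/5.733 = 8.779 mg/L.
Mixed L₀ = (5.13×3.56 + 0.603×159)/(5.733) = 114.1/5.733 = 19.91 mg/L.
Initial deficit D₀ = C_s − DO₀ = 10.3 − 8.779 = 1.521 mg/L.
D(0.856) = [0.250×19.91/(1.35−0.250)](e^(−0.250×0.856) − e^(−1.35×0.856)) + 1.521 e^(−1.35×0.856)
= 4.525 × (0.8073 − 0.3149) + 1.521 × 0.3149 = 2.707 mg/L.
DO = 10.3 − 2.707 = 7.593 mg/L.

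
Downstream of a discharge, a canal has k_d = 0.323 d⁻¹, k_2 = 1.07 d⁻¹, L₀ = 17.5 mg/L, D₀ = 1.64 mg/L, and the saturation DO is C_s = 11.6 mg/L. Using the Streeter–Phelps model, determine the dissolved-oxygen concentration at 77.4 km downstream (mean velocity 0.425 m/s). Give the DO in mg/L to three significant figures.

Travel time t = x/v = 77.4 km / (0.425 m/s) = 77400 m / 0.425 m/s = 182100 s = 2.108 d.
k_d L₀/(k_2−k_d) = 0.323×17.5/(1.07−0.323) = 5.652/0.7470 = 7.567 mg/L.
e^(−k_d t) = e^(−0.323×2.108) = 0.5062; e^(−k_2 t) = e^(−1.07×2.108) = 0.1048.
D = 7.567 × (0.5062 − 0.1048) + 1.64 × 0.1048 = 3.037 + 0.1719 = 3.209 mg/L.
DO = C_s − D = 11.6 − 3.209 = 8.391 mg/L.

DO ≈ 8.39 mg/L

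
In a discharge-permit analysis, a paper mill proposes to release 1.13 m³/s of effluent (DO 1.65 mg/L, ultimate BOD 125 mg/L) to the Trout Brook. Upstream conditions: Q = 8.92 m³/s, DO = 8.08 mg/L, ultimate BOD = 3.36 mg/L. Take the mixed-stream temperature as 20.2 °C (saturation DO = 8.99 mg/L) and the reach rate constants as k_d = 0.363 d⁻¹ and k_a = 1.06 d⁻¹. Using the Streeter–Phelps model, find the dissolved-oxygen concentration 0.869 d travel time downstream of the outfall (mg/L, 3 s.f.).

Mixed DO = (8.92×8.08 + 1.13×1.65)/(8.92+1.13) = 73.94/10.05 = 7.357 mg/L.
Mixed L₀ = (8.92×3.36 + 1.13×125)/(10.05) = 171.2/10.05 = 17.04 mg/L.
Initial deficit D₀ = C_s − DO₀ = 8.99 − 7.357 = 1.633 mg/L.
D(0.869) = [0.363×17.04/(1.06−0.363)](e^(−0.363×0.869) − e^(−1.06×0.869)) + 1.633 e^(−1.06×0.869)
= 8.873 × (0.7295 − 0.3981) + 1.633 × 0.3981 = 3.590 mg/L.
DO = 8.99 − 3.590 = 5.400 mg/L.

DO ≈ 5.40 mg/L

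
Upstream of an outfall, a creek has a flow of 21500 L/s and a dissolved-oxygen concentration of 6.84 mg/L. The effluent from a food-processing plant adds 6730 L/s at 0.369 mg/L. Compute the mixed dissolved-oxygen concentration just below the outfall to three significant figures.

Flow-weighted mixing: C = (Q_r C_r + Q_w C_w)/(Q_r + Q_w)
= (21500×6.84 + 6730×0.369)/(21500 + 6730) = 149500/28230 = 5.297 mg/L.

5.30 mg/L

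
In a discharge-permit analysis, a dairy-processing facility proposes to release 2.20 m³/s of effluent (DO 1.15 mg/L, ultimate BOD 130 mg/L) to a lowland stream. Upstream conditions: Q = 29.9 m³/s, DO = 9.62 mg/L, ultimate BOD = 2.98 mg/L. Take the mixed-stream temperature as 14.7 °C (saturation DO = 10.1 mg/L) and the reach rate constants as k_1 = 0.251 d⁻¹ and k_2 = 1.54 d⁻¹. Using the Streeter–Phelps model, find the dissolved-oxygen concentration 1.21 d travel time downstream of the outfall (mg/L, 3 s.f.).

DO ≈ 8.61 mg/L

Mixed DO = (29.9×9.62 + 2.20×1.15)/(29.9+2.20) = 290.2/32.10 = 9.040 mg/L.
Mixed L₀ = (29.9×2.98 + 2.20×130)/(32.10) = 375.1/32.10 = 11.69 mg/L.
Initial deficit D₀ = C_s − DO₀ = 10.1 − 9.040 = 1.060 mg/L.
D(1.21) = [0.251×11.69/(1.54−0.251)](e^(−0.251×1.21) − e^(−1.54×1.21)) + 1.060 e^(−1.54×1.21)
= 2.275 × (0.7381 − 0.1551) + 1.060 × 0.1551 = 1.491 mg/L.
DO = 10.1 − 1.491 = 8.609 mg/L.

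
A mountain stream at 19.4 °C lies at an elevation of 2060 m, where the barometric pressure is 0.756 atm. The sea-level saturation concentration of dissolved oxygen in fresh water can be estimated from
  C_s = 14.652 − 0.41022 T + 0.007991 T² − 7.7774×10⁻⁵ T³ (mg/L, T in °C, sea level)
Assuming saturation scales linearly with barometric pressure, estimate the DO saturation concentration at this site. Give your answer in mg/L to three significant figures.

C_s ≈ 6.90 mg/L

At sea level: C_s = 14.652 − 0.41022×19.4 + 0.007991×19.4² − 7.7774×10⁻⁵×19.4³ = 9.133 mg/L.
Pressure correction: C_s' = 9.133 × 0.756 = 6.905 mg/L.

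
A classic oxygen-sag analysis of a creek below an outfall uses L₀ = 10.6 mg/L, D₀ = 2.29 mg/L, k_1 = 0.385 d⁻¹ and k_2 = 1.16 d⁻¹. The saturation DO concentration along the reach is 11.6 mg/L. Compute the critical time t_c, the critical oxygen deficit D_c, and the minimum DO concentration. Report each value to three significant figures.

t_c ≈ 0.687 d; D_c ≈ 2.70 mg/L; min DO ≈ 8.90 mg/L

At the critical point dD/dt = 0, so k_1 L₀ e^(−k_1 t) = k_2 D. Substituting D(t) from the Streeter–Phelps equation and solving for t gives
t_c = ln[(k_2/k_1)(1 − D₀(k_2−k_1)/(k_1 L₀))] / (k_2−k_1).
Here k_2−k_1 = 0.7750 d⁻¹ and 1 − D₀(k_2−k_1)/(k_1 L₀) = 1 − 2.29×0.7750/(0.385×10.6) = 0.5651, so
t_c = ln(3.013 × 0.5651) / 0.7750 = 0.5322 / 0.7750 = 0.6867 d.
L(t_c) = L₀ e^(−k_1 t_c) = 10.6 × 0.7677 = 8.137 mg/L, and at the critical point k_2 D_c = k_1 L, so D_c = (0.385/1.16) × 8.137 = 2.701 mg/L.
Minimum DO = C_s − D_c = 11.6 − 2.701 = 8.899 mg/L.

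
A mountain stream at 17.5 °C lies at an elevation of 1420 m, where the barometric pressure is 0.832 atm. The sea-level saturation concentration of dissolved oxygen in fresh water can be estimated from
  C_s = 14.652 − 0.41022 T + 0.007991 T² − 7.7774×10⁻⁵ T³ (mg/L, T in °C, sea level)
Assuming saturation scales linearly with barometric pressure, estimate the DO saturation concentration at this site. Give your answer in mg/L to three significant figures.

At sea level: C_s = 14.652 − 0.41022×17.5 + 0.007991×17.5² − 7.7774×10⁻⁵×17.5³ = 9.504 mg/L.
Pressure correction: C_s' = 9.504 × 0.832 = 7.907 mg/L.

C_s ≈ 7.91 mg/L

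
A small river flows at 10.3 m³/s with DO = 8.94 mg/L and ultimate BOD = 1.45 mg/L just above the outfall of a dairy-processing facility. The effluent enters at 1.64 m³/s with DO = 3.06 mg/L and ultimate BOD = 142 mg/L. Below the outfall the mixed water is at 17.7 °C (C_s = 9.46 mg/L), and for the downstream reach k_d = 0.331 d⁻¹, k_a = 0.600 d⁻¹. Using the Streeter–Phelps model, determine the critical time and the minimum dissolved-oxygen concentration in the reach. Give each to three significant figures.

t_c ≈ 2.01 d; minimum DO ≈ 3.58 mg/L

Mixed DO = (10.3×8.94 + 1.64×3.06)/(10.3+1.64) = 97.10/11.94 = 8.132 mg/L.
Mixed L₀ = (10.3×1.45 + 1.64×142)/(11.94) = 247.8/11.94 = 20.76 mg/L.
Initial deficit D₀ = C_s − DO₀ = 9.46 − 8.132 = 1.328 mg/L.
t_c = (1/0.2690) ln[(0.600/0.331)(1 − 1.328×0.2690/(0.331×20.76))] = 3.717 × ln(1.718) = 2.013 d.
D_c = (0.331/0.600) × 20.76 × e^(−0.331×2.013) = 0.5517 × 20.76 × 0.5136 = 5.881 mg/L.
Minimum DO = 9.46 − 5.881 = 3.579 mg/L.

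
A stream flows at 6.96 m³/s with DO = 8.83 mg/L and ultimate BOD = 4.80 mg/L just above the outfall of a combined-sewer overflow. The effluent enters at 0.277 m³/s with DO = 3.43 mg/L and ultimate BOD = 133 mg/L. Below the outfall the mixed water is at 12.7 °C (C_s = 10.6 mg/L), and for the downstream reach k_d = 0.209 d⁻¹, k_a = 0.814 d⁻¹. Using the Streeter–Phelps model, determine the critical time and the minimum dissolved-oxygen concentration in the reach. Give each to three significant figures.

Mixed DO = (6.96×8.83 + 0.277×3.43)/(6.96+0.277) = 62.41/7.237 = 8.623 mg/L.
Mixed L₀ = (6.96×4.80 + 0.277×133)/(7.237) = 70.25/7.237 = 9.707 mg/L.
Initial deficit D₀ = C_s − DO₀ = 10.6 − 8.623 = 1.977 mg/L.
t_c = (1/0.6050) ln[(0.814/0.209)(1 − 1.977×0.6050/(0.209×9.707))] = 1.653 × ln(1.599) = 0.7757 d.
D_c = (0.209/0.814) × 9.707 × e^(−0.209×0.7757) = 0.2568 × 9.707 × 0.8503 = 2.119 mg/L.
Minimum DO = 10.6 − 2.119 = 8.481 mg/L.

t_c ≈ 0.776 d; minimum DO ≈ 8.48 mg/L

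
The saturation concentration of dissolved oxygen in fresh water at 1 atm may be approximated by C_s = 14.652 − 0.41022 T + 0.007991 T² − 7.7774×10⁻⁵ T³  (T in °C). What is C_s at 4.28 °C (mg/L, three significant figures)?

C_s ≈ 13.0 mg/L

C_s = 14.652 − 0.41022×4.28 + 0.007991×4.28² − 7.7774×10⁻⁵×4.28³ = 13.04 mg/L.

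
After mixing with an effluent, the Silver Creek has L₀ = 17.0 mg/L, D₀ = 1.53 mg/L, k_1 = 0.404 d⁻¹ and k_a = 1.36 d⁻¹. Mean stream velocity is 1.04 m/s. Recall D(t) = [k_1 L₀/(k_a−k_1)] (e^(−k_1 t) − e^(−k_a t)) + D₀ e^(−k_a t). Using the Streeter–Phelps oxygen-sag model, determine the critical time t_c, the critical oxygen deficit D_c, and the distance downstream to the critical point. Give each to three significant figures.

With k_a/k_1 = 3.366 and 1 − D₀(k_a−k_1)/(k_1 L₀) = 0.7870,
t_c = ln(3.366 × 0.7870) / (1.36 − 0.404) = ln(2.649) / 0.9560 = 0.9743/0.9560 = 1.019 d.
D_c = (k_1/k_a) L₀ e^(−k_1 t_c) = (0.404/1.36) × 17.0 × e^(−0.404×1.019) = 0.2971 × 17.0 × 0.6625 = 3.346 mg/L.
x_c = v t_c = 1.04 m/s × 1.019 d × 86400 s/d = 91580 m ≈ 91.6 km.

t_c ≈ 1.02 d; D_c ≈ 3.35 mg/L; x_c ≈ 91.6 km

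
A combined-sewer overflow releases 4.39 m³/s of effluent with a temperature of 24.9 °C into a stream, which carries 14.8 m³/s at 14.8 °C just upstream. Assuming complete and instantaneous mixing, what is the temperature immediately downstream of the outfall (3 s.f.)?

Flow-weighted mixing: C = (Q_r C_r + Q_w C_w)/(Q_r + Q_w)
= (14.8×14.8 + 4.39×24.9)/(14.8 + 4.39) = 328.4/19.19 = 17.11 °C.

17.1 °C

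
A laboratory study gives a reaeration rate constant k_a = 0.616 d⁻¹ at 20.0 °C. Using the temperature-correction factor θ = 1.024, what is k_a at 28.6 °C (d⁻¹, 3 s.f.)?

k_a ≈ 0.755 d⁻¹

k_a(T₂) = k_a(T₁) · θ^(T₂−T₁) = 0.616 × 1.024^(28.6−20.0)
= 0.616 × 1.024^8.60 = 0.616 × 1.226 = 0.7554 d⁻¹.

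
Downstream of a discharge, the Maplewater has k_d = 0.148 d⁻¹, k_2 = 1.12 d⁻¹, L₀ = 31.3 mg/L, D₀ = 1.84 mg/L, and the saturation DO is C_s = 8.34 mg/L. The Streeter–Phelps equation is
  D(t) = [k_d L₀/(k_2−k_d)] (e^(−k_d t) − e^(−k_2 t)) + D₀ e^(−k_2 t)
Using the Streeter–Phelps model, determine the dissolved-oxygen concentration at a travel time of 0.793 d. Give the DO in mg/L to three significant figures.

DO ≈ 5.31 mg/L

k_d L₀/(k_2−k_d) = 0.148×31.3/(1.12−0.148) = 4.632/0.9720 = 4.766 mg/L.
e^(−k_d t) = e^(−0.148×0.7930) = 0.8893; e^(−k_2 t) = e^(−1.12×0.7930) = 0.4114.
D = 4.766 × (0.8893 − 0.4114) + 1.84 × 0.4114 = 2.277 + 0.7570 = 3.034 mg/L.
DO = C_s − D = 8.34 − 3.034 = 5.306 mg/L.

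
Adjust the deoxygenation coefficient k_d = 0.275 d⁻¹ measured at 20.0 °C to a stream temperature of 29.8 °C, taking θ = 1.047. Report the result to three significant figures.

k_d(T₂) = k_d(T₁) · θ^(T₂−T₁) = 0.275 × 1.047^(29.8−20.0)
= 0.275 × 1.047^9.80 = 0.275 × 1.568 = 0.4313 d⁻¹.

k_d ≈ 0.431 d⁻¹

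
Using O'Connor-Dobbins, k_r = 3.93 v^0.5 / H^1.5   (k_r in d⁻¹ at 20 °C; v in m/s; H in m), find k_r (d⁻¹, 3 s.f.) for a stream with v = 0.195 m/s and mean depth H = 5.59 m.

k_r ≈ 0.131 d⁻¹

k_r = 3.93 × 0.195^0.5 / 5.59^1.5 = 3.93 × 0.4416 / 13.22 = 0.1313 d⁻¹.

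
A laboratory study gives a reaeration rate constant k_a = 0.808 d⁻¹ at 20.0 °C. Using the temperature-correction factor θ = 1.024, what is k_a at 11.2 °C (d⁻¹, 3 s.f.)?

k_a ≈ 0.656 d⁻¹

k_a(T₂) = k_a(T₁) · θ^(T₂−T₁) = 0.808 × 1.024^(11.2−20.0)
= 0.808 × 1.024^-8.80 = 0.808 × 0.8116 = 0.6558 d⁻¹.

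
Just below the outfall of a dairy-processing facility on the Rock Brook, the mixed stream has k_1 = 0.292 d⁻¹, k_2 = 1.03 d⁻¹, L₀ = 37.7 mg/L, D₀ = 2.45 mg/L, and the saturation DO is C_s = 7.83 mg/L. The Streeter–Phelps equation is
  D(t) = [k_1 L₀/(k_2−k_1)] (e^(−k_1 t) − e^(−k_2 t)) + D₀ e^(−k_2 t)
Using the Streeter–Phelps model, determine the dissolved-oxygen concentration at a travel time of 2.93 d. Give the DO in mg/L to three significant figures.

DO ≈ 2.10 mg/L

k_1 L₀/(k_2−k_1) = 0.292×37.7/(1.03−0.292) = 11.01/0.7380 = 14.92 mg/L.
e^(−k_1 t) = e^(−0.292×2.930) = 0.4250; e^(−k_2 t) = e^(−1.03×2.930) = 0.04890.
D = 14.92 × (0.4250 − 0.04890) + 2.45 × 0.04890 = 5.611 + 0.1198 = 5.731 mg/L.
DO = C_s − D = 7.83 − 5.731 = 2.099 mg/L.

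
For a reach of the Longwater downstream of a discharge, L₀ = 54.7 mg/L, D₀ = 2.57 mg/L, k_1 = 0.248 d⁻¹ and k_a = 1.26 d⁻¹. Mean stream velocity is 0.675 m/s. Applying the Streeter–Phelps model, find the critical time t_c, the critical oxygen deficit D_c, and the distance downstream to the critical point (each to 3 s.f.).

t_c ≈ 1.40 d; D_c ≈ 7.62 mg/L; x_c ≈ 81.4 km

t_c = [1/(k_a−k_1)] ln[(k_a/k_1)(1 − D₀(k_a−k_1)/(k_1 L₀))]
= [1/(1.26−0.248)] ln[(1.26/0.248)(1 − 2.57×1.012/(0.248×54.7))]
= (1/1.012) ln[5.081 × 0.8083] = 0.9881 × ln(4.107) = 0.9881 × 1.413 = 1.396 d.
L(t_c) = L₀ e^(−k_1 t_c) = 54.7 × 0.7074 = 38.69 mg/L, and at the critical point k_a D_c = k_1 L, so D_c = (0.248/1.26) × 38.69 = 7.616 mg/L.
x_c = v t_c = 0.675 m/s × 1.396 d × 86400 s/d = 81410 m ≈ 81.4 km.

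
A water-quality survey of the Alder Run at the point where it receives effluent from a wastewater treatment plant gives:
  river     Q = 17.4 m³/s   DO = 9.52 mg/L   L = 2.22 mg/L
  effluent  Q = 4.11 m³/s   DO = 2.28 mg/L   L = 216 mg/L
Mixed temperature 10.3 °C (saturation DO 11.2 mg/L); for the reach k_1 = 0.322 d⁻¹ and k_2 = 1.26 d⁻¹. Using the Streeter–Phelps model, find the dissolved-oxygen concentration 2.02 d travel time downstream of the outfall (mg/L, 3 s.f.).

Mixed DO = (17.4×9.52 + 4.11×2.28)/(17.4+4.11) = 175.0/21.51 = 8.137 mg/L.
Mixed L₀ = (17.4×2.22 + 4.11×216)/(21.51) = 926.4/21.51 = 43.07 mg/L.
Initial deficit D₀ = C_s − DO₀ = 11.2 − 8.137 = 3.063 mg/L.
D(2.02) = [0.322×43.07/(1.26−0.322)](e^(−0.322×2.02) − e^(−1.26×2.02)) + 3.063 e^(−1.26×2.02)
= 14.78 × (0.5218 − 0.07846) + 3.063 × 0.07846 = 6.795 mg/L.
DO = 11.2 − 6.795 = 4.405 mg/L.

DO ≈ 4.40 mg/L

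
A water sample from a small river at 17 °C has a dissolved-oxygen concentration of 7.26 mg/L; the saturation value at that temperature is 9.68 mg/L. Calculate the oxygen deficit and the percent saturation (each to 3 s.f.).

D = C_s − C = 9.68 − 7.26 = 2.42 mg/L.
% saturation = 7.26/9.68 × 100 = 75.0 %.

D ≈ 2.42 mg/L; 75.0 % saturation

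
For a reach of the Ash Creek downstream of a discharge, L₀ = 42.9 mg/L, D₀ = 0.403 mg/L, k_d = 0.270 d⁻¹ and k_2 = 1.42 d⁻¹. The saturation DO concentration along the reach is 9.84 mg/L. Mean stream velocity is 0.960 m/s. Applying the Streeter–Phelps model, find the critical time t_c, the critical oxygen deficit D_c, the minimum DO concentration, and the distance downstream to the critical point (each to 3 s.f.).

With k_2/k_d = 5.259 and 1 − D₀(k_2−k_d)/(k_d L₀) = 0.9600,
t_c = ln(5.259 × 0.9600) / (1.42 − 0.270) = ln(5.049) / 1.150 = 1.619/1.150 = 1.408 d.
L(t_c) = L₀ e^(−k_d t_c) = 42.9 × 0.6838 = 29.33 mg/L, and at the critical point k_2 D_c = k_d L, so D_c = (0.270/1.42) × 29.33 = 5.577 mg/L.
Minimum DO = C_s − D_c = 9.84 − 5.577 = 4.263 mg/L.
x_c = v t_c = 0.960 m/s × 1.408 d × 86400 s/d = 116800 m ≈ 117 km.

t_c ≈ 1.41 d; D_c ≈ 5.58 mg/L; min DO ≈ 4.26 mg/L; x_c ≈ 117 km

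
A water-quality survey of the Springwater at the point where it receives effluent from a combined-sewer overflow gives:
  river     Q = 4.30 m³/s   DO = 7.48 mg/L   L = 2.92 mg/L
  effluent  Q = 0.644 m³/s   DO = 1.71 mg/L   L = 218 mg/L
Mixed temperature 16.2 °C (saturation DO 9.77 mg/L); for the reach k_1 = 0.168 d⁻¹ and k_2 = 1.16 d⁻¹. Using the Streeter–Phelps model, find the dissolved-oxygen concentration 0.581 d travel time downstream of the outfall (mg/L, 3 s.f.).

DO ≈ 6.14 mg/L

Mixed DO = (4.30×7.48 + 0.644×1.71)/(4.30+0.644) = 33.27/4.944 = 6.728 mg/L.
Mixed L₀ = (4.30×2.92 + 0.644×218)/(4.944) = 152.9/4.944 = 30.94 mg/L.
Initial deficit D₀ = C_s − DO₀ = 9.77 − 6.728 = 3.042 mg/L.
D(0.581) = [0.168×30.94/(1.16−0.168)](e^(−0.168×0.581) − e^(−1.16×0.581)) + 3.042 e^(−1.16×0.581)
= 5.239 × (0.9070 − 0.5097) + 3.042 × 0.5097 = 3.632 mg/L.
DO = 9.77 − 3.632 = 6.138 mg/L.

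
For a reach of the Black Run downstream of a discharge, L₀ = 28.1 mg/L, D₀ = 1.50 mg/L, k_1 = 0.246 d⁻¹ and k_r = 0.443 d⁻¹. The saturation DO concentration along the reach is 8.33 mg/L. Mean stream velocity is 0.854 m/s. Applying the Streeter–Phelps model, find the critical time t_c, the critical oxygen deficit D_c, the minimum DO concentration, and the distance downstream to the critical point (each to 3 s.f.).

t_c ≈ 2.76 d; D_c ≈ 7.91 mg/L; min DO ≈ 0.425 mg/L; x_c ≈ 204 km

At the critical point dD/dt = 0, so k_1 L₀ e^(−k_1 t) = k_r D. Substituting D(t) from the Streeter–Phelps equation and solving for t gives
t_c = ln[(k_r/k_1)(1 − D₀(k_r−k_1)/(k_1 L₀))] / (k_r−k_1).
Here k_r−k_1 = 0.1970 d⁻¹ and 1 − D₀(k_r−k_1)/(k_1 L₀) = 1 − 1.50×0.1970/(0.246×28.1) = 0.9573, so
t_c = ln(1.801 × 0.9573) / 0.1970 = 0.5445 / 0.1970 = 2.764 d.
L(t_c) = L₀ e^(−k_1 t_c) = 28.1 × 0.5066 = 14.24 mg/L, and at the critical point k_r D_c = k_1 L, so D_c = (0.246/0.443) × 14.24 = 7.905 mg/L.
Minimum DO = C_s − D_c = 8.33 − 7.905 = 0.4247 mg/L.
x_c = v t_c = 0.854 m/s × 2.764 d × 86400 s/d = 204000 m ≈ 204 km.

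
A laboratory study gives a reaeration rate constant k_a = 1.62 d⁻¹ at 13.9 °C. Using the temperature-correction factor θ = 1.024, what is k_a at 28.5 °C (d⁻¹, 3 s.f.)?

k_a(T₂) = k_a(T₁) · θ^(T₂−T₁) = 1.62 × 1.024^(28.5−13.9)
= 1.62 × 1.024^14.6 = 1.62 × 1.414 = 2.290 d⁻¹.

k_a ≈ 2.29 d⁻¹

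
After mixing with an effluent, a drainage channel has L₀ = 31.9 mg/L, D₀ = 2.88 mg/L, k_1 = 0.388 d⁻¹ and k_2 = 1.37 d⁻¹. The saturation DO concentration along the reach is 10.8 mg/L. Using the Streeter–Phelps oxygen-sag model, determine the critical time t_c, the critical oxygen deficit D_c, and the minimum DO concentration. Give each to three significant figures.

t_c = [1/(k_2−k_1)] ln[(k_2/k_1)(1 − D₀(k_2−k_1)/(k_1 L₀))]
= [1/(1.37−0.388)] ln[(1.37/0.388)(1 − 2.88×0.9820/(0.388×31.9))]
= (1/0.9820) ln[3.531 × 0.7715] = 1.018 × ln(2.724) = 1.018 × 1.002 = 1.021 d.
D_c = (k_1/k_2) L₀ e^(−k_1 t_c) = (0.388/1.37) × 31.9 × e^(−0.388×1.021) = 0.2832 × 31.9 × 0.6730 = 6.080 mg/L.
Minimum DO = C_s − D_c = 10.8 − 6.080 = 4.720 mg/L.

t_c ≈ 1.02 d; D_c ≈ 6.08 mg/L; min DO ≈ 4.72 mg/L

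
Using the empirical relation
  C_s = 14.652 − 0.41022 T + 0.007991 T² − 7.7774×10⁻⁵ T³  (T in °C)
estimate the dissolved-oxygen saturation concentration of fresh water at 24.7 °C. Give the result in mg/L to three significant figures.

C_s ≈ 8.22 mg/L

C_s = 14.652 − 0.41022×24.7 + 0.007991×24.7² − 7.7774×10⁻⁵×24.7³ = 8.223 mg/L.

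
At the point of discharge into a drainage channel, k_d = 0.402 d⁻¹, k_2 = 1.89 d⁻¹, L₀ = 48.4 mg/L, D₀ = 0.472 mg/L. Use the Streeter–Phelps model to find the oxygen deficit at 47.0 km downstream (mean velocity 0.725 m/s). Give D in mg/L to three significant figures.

Travel time t = x/v = 47.0 km / (0.725 m/s) = 47000 m / 0.725 m/s = 64830 s = 0.7503 d.
k_d L₀/(k_2−k_d) = 0.402×48.4/(1.89−0.402) = 19.46/1.488 = 13.08 mg/L.
e^(−k_d t) = e^(−0.402×0.7503) = 0.7396; e^(−k_2 t) = e^(−1.89×0.7503) = 0.2422.
D = 13.08 × (0.7396 − 0.2422) + 0.472 × 0.2422 = 6.504 + 0.1143 = 6.619 mg/L.

D ≈ 6.62 mg/L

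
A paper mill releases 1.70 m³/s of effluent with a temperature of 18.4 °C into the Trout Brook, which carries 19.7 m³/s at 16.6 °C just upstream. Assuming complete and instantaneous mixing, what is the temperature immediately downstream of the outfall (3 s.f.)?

Flow-weighted mixing: C = (Q_r C_r + Q_w C_w)/(Q_r + Q_w)
= (19.7×16.6 + 1.70×18.4)/(19.7 + 1.70) = 358.3/21.40 = 16.74 °C.

16.7 °C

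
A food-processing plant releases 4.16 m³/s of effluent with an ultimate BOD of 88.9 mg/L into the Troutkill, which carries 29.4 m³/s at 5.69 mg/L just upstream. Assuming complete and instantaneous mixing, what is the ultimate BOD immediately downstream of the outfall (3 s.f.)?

16.0 mg/L

Flow-weighted mixing: C = (Q_r C_r + Q_w C_w)/(Q_r + Q_w)
= (29.4×5.69 + 4.16×88.9)/(29.4 + 4.16) = 537.1/33.56 = 16.00 mg/L.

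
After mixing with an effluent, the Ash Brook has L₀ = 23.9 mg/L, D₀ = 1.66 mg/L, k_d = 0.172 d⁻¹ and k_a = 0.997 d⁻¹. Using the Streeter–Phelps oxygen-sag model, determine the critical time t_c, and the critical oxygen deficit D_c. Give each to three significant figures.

With k_a/k_d = 5.797 and 1 − D₀(k_a−k_d)/(k_d L₀) = 0.6669,
t_c = ln(5.797 × 0.6669) / (0.997 − 0.172) = ln(3.865) / 0.8250 = 1.352/0.8250 = 1.639 d.
D_c = (k_d/k_a) L₀ e^(−k_d t_c) = (0.172/0.997) × 23.9 × e^(−0.172×1.639) = 0.1725 × 23.9 × 0.7544 = 3.110 mg/L.

t_c ≈ 1.64 d; D_c ≈ 3.11 mg/L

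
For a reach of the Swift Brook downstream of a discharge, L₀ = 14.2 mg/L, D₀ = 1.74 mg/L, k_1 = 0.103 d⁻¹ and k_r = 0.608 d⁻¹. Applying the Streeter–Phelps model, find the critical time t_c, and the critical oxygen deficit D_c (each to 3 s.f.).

t_c = [1/(k_r−k_1)] ln[(k_r/k_1)(1 − D₀(k_r−k_1)/(k_1 L₀))]
= [1/(0.608−0.103)] ln[(0.608/0.103)(1 − 1.74×0.5050/(0.103×14.2))]
= (1/0.5050) ln[5.903 × 0.3992] = 1.980 × ln(2.357) = 1.980 × 0.8572 = 1.697 d.
L(t_c) = L₀ e^(−k_1 t_c) = 14.2 × 0.8396 = 11.92 mg/L, and at the critical point k_r D_c = k_1 L, so D_c = (0.103/0.608) × 11.92 = 2.020 mg/L.

t_c ≈ 1.70 d; D_c ≈ 2.02 mg/L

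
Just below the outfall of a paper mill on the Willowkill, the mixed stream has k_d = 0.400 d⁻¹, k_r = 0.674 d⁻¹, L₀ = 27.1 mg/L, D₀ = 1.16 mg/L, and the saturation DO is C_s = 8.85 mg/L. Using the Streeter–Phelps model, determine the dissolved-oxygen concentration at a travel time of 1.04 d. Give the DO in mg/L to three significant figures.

k_d L₀/(k_r−k_d) = 0.400×27.1/(0.674−0.400) = 10.84/0.2740 = 39.56 mg/L.
e^(−k_d t) = e^(−0.400×1.040) = 0.6597; e^(−k_r t) = e^(−0.674×1.040) = 0.4961.
D = 39.56 × (0.6597 − 0.4961) + 1.16 × 0.4961 = 6.471 + 0.5755 = 7.047 mg/L.
DO = C_s − D = 8.85 − 7.047 = 1.803 mg/L.

DO ≈ 1.80 mg/L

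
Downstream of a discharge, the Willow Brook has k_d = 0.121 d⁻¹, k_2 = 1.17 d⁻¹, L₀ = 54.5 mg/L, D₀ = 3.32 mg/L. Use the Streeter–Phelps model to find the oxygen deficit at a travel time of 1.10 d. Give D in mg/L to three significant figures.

D ≈ 4.68 mg/L

k_d L₀/(k_2−k_d) = 0.121×54.5/(1.17−0.121) = 6.595/1.049 = 6.286 mg/L.
e^(−k_d t) = e^(−0.121×1.100) = 0.8754; e^(−k_2 t) = e^(−1.17×1.100) = 0.2761.
D = 6.286 × (0.8754 − 0.2761) + 3.32 × 0.2761 = 3.767 + 0.9166 = 4.684 mg/L.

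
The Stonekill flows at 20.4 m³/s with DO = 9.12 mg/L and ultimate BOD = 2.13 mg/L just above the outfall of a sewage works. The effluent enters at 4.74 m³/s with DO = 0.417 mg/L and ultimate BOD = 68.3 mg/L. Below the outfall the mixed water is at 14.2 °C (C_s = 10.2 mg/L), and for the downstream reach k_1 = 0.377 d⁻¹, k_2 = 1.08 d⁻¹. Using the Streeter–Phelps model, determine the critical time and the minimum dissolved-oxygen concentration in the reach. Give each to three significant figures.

t_c ≈ 0.890 d; minimum DO ≈ 6.55 mg/L

Mixed DO = (20.4×9.12 + 4.74×0.417)/(20.4+4.74) = 188.0/25.14 = 7.479 mg/L.
Mixed L₀ = (20.4×2.13 + 4.74×68.3)/(25.14) = 367.2/25.14 = 14.61 mg/L.
Initial deficit D₀ = C_s − DO₀ = 10.2 − 7.479 = 2.721 mg/L.
t_c = (1/0.7030) ln[(1.08/0.377)(1 − 2.721×0.7030/(0.377×14.61))] = 1.422 × ln(1.870) = 0.8901 d.
D_c = (0.377/1.08) × 14.61 × e^(−0.377×0.8901) = 0.3491 × 14.61 × 0.7149 = 3.645 mg/L.
Minimum DO = 10.2 − 3.645 = 6.555 mg/L.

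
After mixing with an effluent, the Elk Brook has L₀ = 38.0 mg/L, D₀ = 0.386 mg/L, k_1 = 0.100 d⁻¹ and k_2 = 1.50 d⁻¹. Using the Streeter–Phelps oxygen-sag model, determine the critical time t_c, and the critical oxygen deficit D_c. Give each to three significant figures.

With k_2/k_1 = 15.00 and 1 − D₀(k_2−k_1)/(k_1 L₀) = 0.8578,
t_c = ln(15.00 × 0.8578) / (1.50 − 0.100) = ln(12.87) / 1.400 = 2.555/1.400 = 1.825 d.
D_c = (k_1/k_2) L₀ e^(−k_1 t_c) = (0.100/1.50) × 38.0 × e^(−0.100×1.825) = 0.06667 × 38.0 × 0.8332 = 2.111 mg/L.

t_c ≈ 1.82 d; D_c ≈ 2.11 mg/L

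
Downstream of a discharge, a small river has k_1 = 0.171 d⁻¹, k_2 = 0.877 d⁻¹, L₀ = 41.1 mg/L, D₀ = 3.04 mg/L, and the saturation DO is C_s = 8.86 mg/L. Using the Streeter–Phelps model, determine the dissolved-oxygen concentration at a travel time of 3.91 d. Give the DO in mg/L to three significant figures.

DO ≈ 3.98 mg/L

k_1 L₀/(k_2−k_1) = 0.171×41.1/(0.877−0.171) = 7.028/0.7060 = 9.955 mg/L.
e^(−k_1 t) = e^(−0.171×3.910) = 0.5124; e^(−k_2 t) = e^(−0.877×3.910) = 0.03242.
D = 9.955 × (0.5124 − 0.03242) + 3.04 × 0.03242 = 4.778 + 0.09855 = 4.877 mg/L.
DO = C_s − D = 8.86 − 4.877 = 3.983 mg/L.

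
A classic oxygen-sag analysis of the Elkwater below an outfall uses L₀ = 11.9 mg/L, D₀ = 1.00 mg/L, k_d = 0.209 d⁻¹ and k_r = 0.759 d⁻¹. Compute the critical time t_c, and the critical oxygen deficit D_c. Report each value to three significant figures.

At the critical point dD/dt = 0, so k_d L₀ e^(−k_d t) = k_r D. Substituting D(t) from the Streeter–Phelps equation and solving for t gives
t_c = ln[(k_r/k_d)(1 − D₀(k_r−k_d)/(k_d L₀))] / (k_r−k_d).
Here k_r−k_d = 0.5500 d⁻¹ and 1 − D₀(k_r−k_d)/(k_d L₀) = 1 − 1.00×0.5500/(0.209×11.9) = 0.7789, so
t_c = ln(3.632 × 0.7789) / 0.5500 = 1.040 / 0.5500 = 1.890 d.
L(t_c) = L₀ e^(−k_d t_c) = 11.9 × 0.6736 = 8.016 mg/L, and at the critical point k_r D_c = k_d L, so D_c = (0.209/0.759) × 8.016 = 2.207 mg/L.

t_c ≈ 1.89 d; D_c ≈ 2.21 mg/L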